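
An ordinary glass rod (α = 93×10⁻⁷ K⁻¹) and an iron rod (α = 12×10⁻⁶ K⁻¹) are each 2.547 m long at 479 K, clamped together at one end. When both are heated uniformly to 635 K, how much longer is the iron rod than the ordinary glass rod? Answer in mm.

ΔT = 156 K
ordinary glass: ΔL = 93×10⁻⁷ × 2.547 m × 156 = 3.6952×10⁻³ m = 3.6952 mm
iron: ΔL = 12×10⁻⁶ × 2.547 m × 156 = 4.7680×10⁻³ m = 4.7680 mm
difference = 4.7680 − 3.6952 = 1.0728 mm

1.07 mm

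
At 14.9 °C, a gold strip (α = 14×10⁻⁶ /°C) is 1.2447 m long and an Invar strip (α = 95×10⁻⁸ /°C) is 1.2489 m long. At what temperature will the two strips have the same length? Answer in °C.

L₁(1 + α₁ΔT) = L₂(1 + α₂ΔT) ⇒ ΔT = (L₂ − L₁)/(α₁L₁ − α₂L₂)
L₂ − L₁ = 1.2489 − 1.2447 = 4.20×10⁻³ m
α₁L₁ − α₂L₂ = 14×10⁻⁶×1.2447 − 95×10⁻⁸×1.2489 = 1.6239345×10⁻⁵ m/K
ΔT = 4.20×10⁻³ / 1.6239345×10⁻⁵ = 258.631 K
T = 14.9 + 258.631 = 273.531 °C

T = 273.5 °C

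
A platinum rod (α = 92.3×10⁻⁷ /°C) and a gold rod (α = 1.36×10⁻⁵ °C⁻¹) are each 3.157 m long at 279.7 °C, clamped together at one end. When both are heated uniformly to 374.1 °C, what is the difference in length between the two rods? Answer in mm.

ΔT = 94.4 K
platinum: ΔL = 92.3×10⁻⁷ × 3.157 m × 94.4 = 2.7507×10⁻³ m = 2.7507 mm
gold: ΔL = 1.36×10⁻⁵ × 3.157 m × 94.4 = 4.0531×10⁻³ m = 4.0531 mm
difference = 4.0531 − 2.7507 = 1.3024 mm

1.30 mm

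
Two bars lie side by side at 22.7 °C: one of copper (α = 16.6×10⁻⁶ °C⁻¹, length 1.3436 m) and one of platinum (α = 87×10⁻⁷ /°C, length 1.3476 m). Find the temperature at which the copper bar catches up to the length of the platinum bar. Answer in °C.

Equal length when α₁L₁ΔT − α₂L₂ΔT = L₂ − L₁ = 4.00×10⁻³ m
α₁L₁ = 2.230376×10⁻⁵, α₂L₂ = 1.172412×10⁻⁵ → Δ(αL) = 1.057964×10⁻⁵ m/K
ΔT = 4.00×10⁻³ / 1.057964×10⁻⁵ = 378.085 K, so T = 22.7 + 378.085 = 400.785 °C

T = 400.8 °C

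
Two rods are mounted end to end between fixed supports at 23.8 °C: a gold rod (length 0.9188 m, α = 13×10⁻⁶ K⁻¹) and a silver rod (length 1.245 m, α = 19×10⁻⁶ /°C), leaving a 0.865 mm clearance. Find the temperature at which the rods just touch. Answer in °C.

T = 48.1 °C

α₁L₁ = 1.19444×10⁻⁵ m/K, α₂L₂ = 2.3655×10⁻⁵ m/K → total 3.55994×10⁻⁵ m/K
ΔT = g/(α₁L₁+α₂L₂) = 8.65×10⁻⁴ / 3.55994×10⁻⁵ = 24.298 K
T = 23.8 + 24.298 = 48.098 °C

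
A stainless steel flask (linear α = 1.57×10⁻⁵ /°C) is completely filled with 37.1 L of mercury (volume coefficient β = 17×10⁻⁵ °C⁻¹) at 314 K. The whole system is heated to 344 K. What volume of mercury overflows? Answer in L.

0.137 L

The flask also expands: β_container ≈ 3α = 4.71×10⁻⁵ /K
Net overflow = V₀(β_liq − 3α_cont)ΔT
β − 3α = 1.70×10⁻⁴ − 4.71×10⁻⁵ = 1.229×10⁻⁴ /K; ΔT = 30 K
ΔV = 37.1 × 1.229×10⁻⁴ × 30 = 0.137 L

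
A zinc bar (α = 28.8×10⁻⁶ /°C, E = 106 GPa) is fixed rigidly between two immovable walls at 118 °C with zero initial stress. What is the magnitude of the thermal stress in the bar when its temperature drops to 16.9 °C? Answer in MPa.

σ = 309 MPa

Fully constrained: the free strain ε = αΔT is blocked, so σ = Eε = EαΔT.
|ΔT| = 101.1 K
σ = 106×10⁹ × 28.8×10⁻⁶ × 101.1 = 3.09×10⁸ Pa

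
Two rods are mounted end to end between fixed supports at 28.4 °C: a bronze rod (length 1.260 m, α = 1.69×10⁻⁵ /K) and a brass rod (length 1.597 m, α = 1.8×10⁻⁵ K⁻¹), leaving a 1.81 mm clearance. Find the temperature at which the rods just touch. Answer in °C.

T = 64.6 °C

Gap closes when ΔL₁ + ΔL₂ = 1.81 mm = 1.81×10⁻³ m
(α₁L₁ + α₂L₂)ΔT = g
α₁L₁ + α₂L₂ = 1.69×10⁻⁵×1.260 + 1.8×10⁻⁵×1.597 = 5.004×10⁻⁵ m/K
ΔT = 1.81×10⁻³ / 5.004×10⁻⁵ = 36.171 K
T = 28.4 + 36.171 = 64.571 °C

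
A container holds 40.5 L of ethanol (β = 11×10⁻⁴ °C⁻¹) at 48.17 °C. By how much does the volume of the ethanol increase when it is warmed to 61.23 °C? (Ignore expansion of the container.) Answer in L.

ΔV = 0.582 L

|ΔT| = |61.23 − 48.17| = 13.06 K
ΔV = βV₀ΔT = (11×10⁻⁴)(40.5)(13.06) = 0.582 L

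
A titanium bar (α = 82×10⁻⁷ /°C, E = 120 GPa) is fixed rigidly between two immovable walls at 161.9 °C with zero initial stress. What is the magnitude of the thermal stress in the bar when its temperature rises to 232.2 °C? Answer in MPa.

σ = 69.2 MPa

Fully constrained: the free strain ε = αΔT is blocked, so σ = Eε = EαΔT.
|ΔT| = 70.3 K
σ = 120×10⁹ × 82×10⁻⁷ × 70.3 = 6.92×10⁷ Pa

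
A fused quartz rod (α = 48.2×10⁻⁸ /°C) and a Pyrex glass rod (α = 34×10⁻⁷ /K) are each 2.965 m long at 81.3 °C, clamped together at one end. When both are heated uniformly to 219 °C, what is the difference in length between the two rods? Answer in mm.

1.19 mm

ΔT = 137.7 K
fused quartz: ΔL = 48.2×10⁻⁸ × 2.965 m × 137.7 = 1.9679×10⁻⁴ m = 0.19679 mm
Pyrex glass: ΔL = 34×10⁻⁷ × 2.965 m × 137.7 = 1.3882×10⁻³ m = 1.3882 mm
difference = 1.3882 − 0.19679 = 1.19141 mm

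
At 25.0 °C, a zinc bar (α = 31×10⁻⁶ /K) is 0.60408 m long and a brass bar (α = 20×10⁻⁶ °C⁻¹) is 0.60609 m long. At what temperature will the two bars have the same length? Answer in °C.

L₁(1 + α₁ΔT) = L₂(1 + α₂ΔT) ⇒ ΔT = (L₂ − L₁)/(α₁L₁ − α₂L₂)
L₂ − L₁ = 0.60609 − 0.60408 = 2.01×10⁻³ m
α₁L₁ − α₂L₂ = 31×10⁻⁶×0.60408 − 20×10⁻⁶×0.60609 = 6.60468×10⁻⁶ m/K
ΔT = 2.01×10⁻³ / 6.60468×10⁻⁶ = 304.330 K
T = 25.0 + 304.330 = 329.330 °C

T = 329.3 °C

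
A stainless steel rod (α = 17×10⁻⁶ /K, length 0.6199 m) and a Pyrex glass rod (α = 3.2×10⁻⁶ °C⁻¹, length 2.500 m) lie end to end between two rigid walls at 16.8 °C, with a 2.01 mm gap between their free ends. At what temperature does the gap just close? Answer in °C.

T = 125 °C

α₁L₁ = 1.05383×10⁻⁵ m/K, α₂L₂ = 8.000×10⁻⁶ m/K → total 1.85383×10⁻⁵ m/K
ΔT = g/(α₁L₁+α₂L₂) = 2.01×10⁻³ / 1.85383×10⁻⁵ = 108.42 K
T = 16.8 + 108.42 = 125.22 °C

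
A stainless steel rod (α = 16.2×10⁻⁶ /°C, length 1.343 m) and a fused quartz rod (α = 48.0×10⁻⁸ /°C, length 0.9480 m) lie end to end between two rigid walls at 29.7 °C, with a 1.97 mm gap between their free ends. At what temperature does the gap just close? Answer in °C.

α₁L₁ = 2.17566×10⁻⁵ m/K, α₂L₂ = 4.5504×10⁻⁷ m/K → total 2.221164×10⁻⁵ m/K
ΔT = g/(α₁L₁+α₂L₂) = 1.97×10⁻³ / 2.221164×10⁻⁵ = 88.69 K
T = 29.7 + 88.69 = 118.39 °C

T = 118 °C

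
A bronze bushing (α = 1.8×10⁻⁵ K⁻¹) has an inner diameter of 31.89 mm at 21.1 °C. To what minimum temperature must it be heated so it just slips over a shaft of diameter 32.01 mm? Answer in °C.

Required Δd = 32.01 − 31.89 = 0.12 mm
Δd = αd₀ΔT ⇒ ΔT = Δd/(αd₀) = 0.12 / (1.8×10⁻⁵ × 31.89) = 209.05 K
T_min = 21.1 + 209.05 = 230.15 °C

T = 230 °C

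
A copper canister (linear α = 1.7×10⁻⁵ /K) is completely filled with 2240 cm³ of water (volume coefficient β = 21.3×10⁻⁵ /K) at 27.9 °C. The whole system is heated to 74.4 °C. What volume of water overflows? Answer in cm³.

16.9 cm³

The canister also expands: β_container ≈ 3α = 5.1×10⁻⁵ /K
Net overflow = V₀(β_liq − 3α_cont)ΔT
β − 3α = 2.13×10⁻⁴ − 5.1×10⁻⁵ = 1.62×10⁻⁴ /K; ΔT = 46.5 K
ΔV = 2240 × 1.62×10⁻⁴ × 46.5 = 16.9 cm³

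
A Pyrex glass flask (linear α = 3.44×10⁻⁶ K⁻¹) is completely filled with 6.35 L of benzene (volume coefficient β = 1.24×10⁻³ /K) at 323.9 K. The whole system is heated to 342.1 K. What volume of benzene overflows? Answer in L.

0.142 L

The flask also expands: β_container ≈ 3α = 1.032×10⁻⁵ /K
Net overflow = V₀(β_liq − 3α_cont)ΔT
β − 3α = 1.24×10⁻³ − 1.032×10⁻⁵ = 1.22968×10⁻³ /K; ΔT = 18.2 K
ΔV = 6.35 × 1.22968×10⁻³ × 18.2 = 0.142 L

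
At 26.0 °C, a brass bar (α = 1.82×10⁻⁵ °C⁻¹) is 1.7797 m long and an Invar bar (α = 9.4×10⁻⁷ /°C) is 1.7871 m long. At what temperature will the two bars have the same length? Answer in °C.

T = 267.0 °C

Equal length when α₁L₁ΔT − α₂L₂ΔT = L₂ − L₁ = 7.40×10⁻³ m
α₁L₁ = 3.239054×10⁻⁵, α₂L₂ = 1.679874×10⁻⁶ → Δ(αL) = 3.0710666×10⁻⁵ m/K
ΔT = 7.40×10⁻³ / 3.0710666×10⁻⁵ = 240.959 K, so T = 26.0 + 240.959 = 266.959 °C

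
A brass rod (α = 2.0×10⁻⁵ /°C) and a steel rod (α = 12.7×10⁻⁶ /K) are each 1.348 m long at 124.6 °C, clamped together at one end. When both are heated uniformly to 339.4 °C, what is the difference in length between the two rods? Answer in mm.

ΔT = 214.8 K
brass: ΔL = 2.0×10⁻⁵ × 1.348 m × 214.8 = 5.7910×10⁻³ m = 5.7910 mm
steel: ΔL = 12.7×10⁻⁶ × 1.348 m × 214.8 = 3.6773×10⁻³ m = 3.6773 mm
difference = 5.7910 − 3.6773 = 2.1137 mm

2.11 mm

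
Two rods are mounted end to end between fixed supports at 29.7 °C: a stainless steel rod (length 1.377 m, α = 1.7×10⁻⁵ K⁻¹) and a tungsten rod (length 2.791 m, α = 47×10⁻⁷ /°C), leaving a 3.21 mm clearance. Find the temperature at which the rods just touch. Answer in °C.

Gap closes when ΔL₁ + ΔL₂ = 3.21 mm = 3.21×10⁻³ m
(α₁L₁ + α₂L₂)ΔT = g
α₁L₁ + α₂L₂ = 1.7×10⁻⁵×1.377 + 47×10⁻⁷×2.791 = 3.65267×10⁻⁵ m/K
ΔT = 3.21×10⁻³ / 3.65267×10⁻⁵ = 87.88 K
T = 29.7 + 87.88 = 117.58 °C

T = 118 °C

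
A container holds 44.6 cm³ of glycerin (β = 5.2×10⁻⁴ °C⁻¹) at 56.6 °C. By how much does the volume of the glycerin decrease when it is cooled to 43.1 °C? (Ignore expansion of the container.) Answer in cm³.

|ΔT| = |43.1 − 56.6| = 13.5 K
ΔV = βV₀ΔT = (5.2×10⁻⁴)(44.6)(13.5) = 0.313 cm³

ΔV = 0.313 cm³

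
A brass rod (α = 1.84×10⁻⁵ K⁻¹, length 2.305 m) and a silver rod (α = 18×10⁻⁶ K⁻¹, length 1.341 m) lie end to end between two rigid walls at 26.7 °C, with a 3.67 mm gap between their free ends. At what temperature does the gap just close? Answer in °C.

T = 81.8 °C

Gap closes when ΔL₁ + ΔL₂ = 3.67 mm = 3.67×10⁻³ m
(α₁L₁ + α₂L₂)ΔT = g
α₁L₁ + α₂L₂ = 1.84×10⁻⁵×2.305 + 18×10⁻⁶×1.341 = 6.655×10⁻⁵ m/K
ΔT = 3.67×10⁻³ / 6.655×10⁻⁵ = 55.147 K
T = 26.7 + 55.147 = 81.847 °C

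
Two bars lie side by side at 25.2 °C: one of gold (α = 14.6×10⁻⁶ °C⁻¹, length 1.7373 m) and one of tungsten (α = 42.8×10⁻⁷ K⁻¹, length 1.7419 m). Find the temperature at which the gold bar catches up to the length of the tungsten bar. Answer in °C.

T = 282.1 °C

Equal length when α₁L₁ΔT − α₂L₂ΔT = L₂ − L₁ = 4.60×10⁻³ m
α₁L₁ = 2.536458×10⁻⁵, α₂L₂ = 7.455332×10⁻⁶ → Δ(αL) = 1.7909248×10⁻⁵ m/K
ΔT = 4.60×10⁻³ / 1.7909248×10⁻⁵ = 256.851 K, so T = 25.2 + 256.851 = 282.051 °C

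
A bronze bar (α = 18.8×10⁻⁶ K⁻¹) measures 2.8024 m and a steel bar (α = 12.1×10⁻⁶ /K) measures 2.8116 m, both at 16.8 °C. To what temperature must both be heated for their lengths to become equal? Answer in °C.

Equal length when α₁L₁ΔT − α₂L₂ΔT = L₂ − L₁ = 9.20×10⁻³ m
α₁L₁ = 5.268512×10⁻⁵, α₂L₂ = 3.402036×10⁻⁵ → Δ(αL) = 1.866476×10⁻⁵ m/K
ΔT = 9.20×10⁻³ / 1.866476×10⁻⁵ = 492.907 K, so T = 16.8 + 492.907 = 509.707 °C

T = 509.7 °C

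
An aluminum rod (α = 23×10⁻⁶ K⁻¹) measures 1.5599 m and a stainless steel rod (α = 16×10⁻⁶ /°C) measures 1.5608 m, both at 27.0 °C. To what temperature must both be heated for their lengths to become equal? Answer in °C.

L₁(1 + α₁ΔT) = L₂(1 + α₂ΔT) ⇒ ΔT = (L₂ − L₁)/(α₁L₁ − α₂L₂)
L₂ − L₁ = 1.5608 − 1.5599 = 9.00×10⁻⁴ m
α₁L₁ − α₂L₂ = 23×10⁻⁶×1.5599 − 16×10⁻⁶×1.5608 = 1.09049×10⁻⁵ m/K
ΔT = 9.00×10⁻⁴ / 1.09049×10⁻⁵ = 82.532 K
T = 27.0 + 82.532 = 109.532 °C

T = 109.5 °C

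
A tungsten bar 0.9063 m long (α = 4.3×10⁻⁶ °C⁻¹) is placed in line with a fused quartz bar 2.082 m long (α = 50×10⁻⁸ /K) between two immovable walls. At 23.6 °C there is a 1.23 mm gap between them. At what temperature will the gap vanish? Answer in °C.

α₁L₁ = 3.89709×10⁻⁶ m/K, α₂L₂ = 1.041×10⁻⁶ m/K → total 4.93809×10⁻⁶ m/K
ΔT = g/(α₁L₁+α₂L₂) = 1.23×10⁻³ / 4.93809×10⁻⁶ = 249.08 K
T = 23.6 + 249.08 = 272.68 °C

T = 273 °C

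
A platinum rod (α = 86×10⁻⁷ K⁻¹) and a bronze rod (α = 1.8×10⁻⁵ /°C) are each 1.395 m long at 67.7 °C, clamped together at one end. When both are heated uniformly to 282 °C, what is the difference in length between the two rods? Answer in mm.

2.81 mm

ΔT = 214.3 K
platinum: ΔL = 86×10⁻⁷ × 1.395 m × 214.3 = 2.5710×10⁻³ m = 2.5710 mm
bronze: ΔL = 1.8×10⁻⁵ × 1.395 m × 214.3 = 5.3811×10⁻³ m = 5.3811 mm
difference = 5.3811 − 2.5710 = 2.8101 mm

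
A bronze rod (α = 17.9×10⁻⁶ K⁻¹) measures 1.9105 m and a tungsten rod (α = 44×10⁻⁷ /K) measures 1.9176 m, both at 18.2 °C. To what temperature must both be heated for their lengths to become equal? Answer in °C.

T = 293.8 °C

Equal length when α₁L₁ΔT − α₂L₂ΔT = L₂ − L₁ = 7.10×10⁻³ m
α₁L₁ = 3.419795×10⁻⁵, α₂L₂ = 8.43744×10⁻⁶ → Δ(αL) = 2.576051×10⁻⁵ m/K
ΔT = 7.10×10⁻³ / 2.576051×10⁻⁵ = 275.616 K, so T = 18.2 + 275.616 = 293.816 °C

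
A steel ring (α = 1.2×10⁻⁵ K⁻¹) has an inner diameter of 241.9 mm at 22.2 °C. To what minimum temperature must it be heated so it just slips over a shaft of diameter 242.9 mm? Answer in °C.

T = 367 °C

Required Δd = 242.9 − 241.9 = 1.0 mm
Δd = αd₀ΔT ⇒ ΔT = Δd/(αd₀) = 1.0 / (1.2×10⁻⁵ × 241.9) = 344.49 K
T_min = 22.2 + 344.49 = 366.69 °C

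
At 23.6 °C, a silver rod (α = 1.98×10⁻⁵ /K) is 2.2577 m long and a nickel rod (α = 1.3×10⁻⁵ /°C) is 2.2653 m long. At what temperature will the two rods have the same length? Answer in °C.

T = 521.8 °C

Equal length when α₁L₁ΔT − α₂L₂ΔT = L₂ − L₁ = 7.60×10⁻³ m
α₁L₁ = 4.470246×10⁻⁵, α₂L₂ = 2.94489×10⁻⁵ → Δ(αL) = 1.525356×10⁻⁵ m/K
ΔT = 7.60×10⁻³ / 1.525356×10⁻⁵ = 498.244 K, so T = 23.6 + 498.244 = 521.844 °C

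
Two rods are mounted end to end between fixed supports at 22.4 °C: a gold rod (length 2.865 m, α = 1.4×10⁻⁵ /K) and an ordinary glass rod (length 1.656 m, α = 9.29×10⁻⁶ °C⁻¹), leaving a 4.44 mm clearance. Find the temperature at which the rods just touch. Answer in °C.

T = 102 °C

Gap closes when ΔL₁ + ΔL₂ = 4.44 mm = 4.44×10⁻³ m
(α₁L₁ + α₂L₂)ΔT = g
α₁L₁ + α₂L₂ = 1.4×10⁻⁵×2.865 + 9.29×10⁻⁶×1.656 = 5.549424×10⁻⁵ m/K
ΔT = 4.44×10⁻³ / 5.549424×10⁻⁵ = 80.01 K
T = 22.4 + 80.01 = 102.41 °C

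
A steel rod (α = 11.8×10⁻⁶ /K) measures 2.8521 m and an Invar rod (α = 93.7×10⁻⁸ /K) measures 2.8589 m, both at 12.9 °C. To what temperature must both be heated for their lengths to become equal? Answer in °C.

T = 232.4 °C

Equal length when α₁L₁ΔT − α₂L₂ΔT = L₂ − L₁ = 6.80×10⁻³ m
α₁L₁ = 3.365478×10⁻⁵, α₂L₂ = 2.6787893×10⁻⁶ → Δ(αL) = 3.09759907×10⁻⁵ m/K
ΔT = 6.80×10⁻³ / 3.09759907×10⁻⁵ = 219.525 K, so T = 12.9 + 219.525 = 232.425 °C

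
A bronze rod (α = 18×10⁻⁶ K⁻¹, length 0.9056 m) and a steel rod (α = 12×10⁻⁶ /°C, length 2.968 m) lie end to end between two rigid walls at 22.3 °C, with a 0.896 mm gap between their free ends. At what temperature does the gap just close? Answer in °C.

Gap closes when ΔL₁ + ΔL₂ = 0.896 mm = 8.96×10⁻⁴ m
(α₁L₁ + α₂L₂)ΔT = g
α₁L₁ + α₂L₂ = 18×10⁻⁶×0.9056 + 12×10⁻⁶×2.968 = 5.19168×10⁻⁵ m/K
ΔT = 8.96×10⁻⁴ / 5.19168×10⁻⁵ = 17.258 K
T = 22.3 + 17.258 = 39.558 °C

T = 39.6 °C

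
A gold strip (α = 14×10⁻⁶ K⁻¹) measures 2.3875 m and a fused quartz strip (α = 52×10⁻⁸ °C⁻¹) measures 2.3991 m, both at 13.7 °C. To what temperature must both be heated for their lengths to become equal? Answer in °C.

L₁(1 + α₁ΔT) = L₂(1 + α₂ΔT) ⇒ ΔT = (L₂ − L₁)/(α₁L₁ − α₂L₂)
L₂ − L₁ = 2.3991 − 2.3875 = 1.16×10⁻² m
α₁L₁ − α₂L₂ = 14×10⁻⁶×2.3875 − 52×10⁻⁸×2.3991 = 3.2177468×10⁻⁵ m/K
ΔT = 1.16×10⁻² / 3.2177468×10⁻⁵ = 360.501 K
T = 13.7 + 360.501 = 374.201 °C

T = 374.2 °C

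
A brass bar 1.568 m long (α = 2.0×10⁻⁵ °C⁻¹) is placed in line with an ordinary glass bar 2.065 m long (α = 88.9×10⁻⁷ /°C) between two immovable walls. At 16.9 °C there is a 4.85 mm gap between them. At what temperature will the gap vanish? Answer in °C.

T = 114 °C

α₁L₁ = 3.136×10⁻⁵ m/K, α₂L₂ = 1.835785×10⁻⁵ m/K → total 4.971785×10⁻⁵ m/K
ΔT = g/(α₁L₁+α₂L₂) = 4.85×10⁻³ / 4.971785×10⁻⁵ = 97.55 K
T = 16.9 + 97.55 = 114.45 °C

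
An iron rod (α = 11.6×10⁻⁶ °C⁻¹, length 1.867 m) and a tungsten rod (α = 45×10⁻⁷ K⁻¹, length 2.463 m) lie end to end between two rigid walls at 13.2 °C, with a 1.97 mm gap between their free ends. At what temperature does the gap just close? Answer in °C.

T = 73.4 °C

Gap closes when ΔL₁ + ΔL₂ = 1.97 mm = 1.97×10⁻³ m
(α₁L₁ + α₂L₂)ΔT = g
α₁L₁ + α₂L₂ = 11.6×10⁻⁶×1.867 + 45×10⁻⁷×2.463 = 3.27407×10⁻⁵ m/K
ΔT = 1.97×10⁻³ / 3.27407×10⁻⁵ = 60.170 K
T = 13.2 + 60.170 = 73.370 °C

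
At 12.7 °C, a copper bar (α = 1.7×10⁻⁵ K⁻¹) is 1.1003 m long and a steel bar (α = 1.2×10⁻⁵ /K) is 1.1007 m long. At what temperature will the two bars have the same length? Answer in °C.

T = 85.47 °C

L₁(1 + α₁ΔT) = L₂(1 + α₂ΔT) ⇒ ΔT = (L₂ − L₁)/(α₁L₁ − α₂L₂)
L₂ − L₁ = 1.1007 − 1.1003 = 4.00×10⁻⁴ m
α₁L₁ − α₂L₂ = 1.7×10⁻⁵×1.1003 − 1.2×10⁻⁵×1.1007 = 5.4967×10⁻⁶ m/K
ΔT = 4.00×10⁻⁴ / 5.4967×10⁻⁶ = 72.7709 K
T = 12.7 + 72.7709 = 85.4709 °C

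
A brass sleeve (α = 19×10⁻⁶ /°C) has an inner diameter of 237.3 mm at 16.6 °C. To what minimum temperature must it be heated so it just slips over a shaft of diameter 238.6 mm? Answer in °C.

T = 305 °C

Required Δd = 238.6 − 237.3 = 1.3 mm
Δd = αd₀ΔT ⇒ ΔT = Δd/(αd₀) = 1.3 / (19×10⁻⁶ × 237.3) = 288.33 K
T_min = 16.6 + 288.33 = 304.93 °C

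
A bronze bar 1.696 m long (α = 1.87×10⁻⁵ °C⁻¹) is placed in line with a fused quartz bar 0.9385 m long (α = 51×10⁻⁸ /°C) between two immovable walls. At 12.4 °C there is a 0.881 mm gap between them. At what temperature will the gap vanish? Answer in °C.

T = 39.8 °C

Gap closes when ΔL₁ + ΔL₂ = 0.881 mm = 8.81×10⁻⁴ m
(α₁L₁ + α₂L₂)ΔT = g
α₁L₁ + α₂L₂ = 1.87×10⁻⁵×1.696 + 51×10⁻⁸×0.9385 = 3.2193835×10⁻⁵ m/K
ΔT = 8.81×10⁻⁴ / 3.2193835×10⁻⁵ = 27.365 K
T = 12.4 + 27.365 = 39.765 °C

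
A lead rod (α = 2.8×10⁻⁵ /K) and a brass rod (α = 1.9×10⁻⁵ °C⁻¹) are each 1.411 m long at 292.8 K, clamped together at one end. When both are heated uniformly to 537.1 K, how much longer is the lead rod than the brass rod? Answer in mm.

3.10 mm

ΔT = 244.3 K
lead: ΔL = 2.8×10⁻⁵ × 1.411 m × 244.3 = 9.6518×10⁻³ m = 9.6518 mm
brass: ΔL = 1.9×10⁻⁵ × 1.411 m × 244.3 = 6.5494×10⁻³ m = 6.5494 mm
difference = 9.6518 − 6.5494 = 3.1024 mm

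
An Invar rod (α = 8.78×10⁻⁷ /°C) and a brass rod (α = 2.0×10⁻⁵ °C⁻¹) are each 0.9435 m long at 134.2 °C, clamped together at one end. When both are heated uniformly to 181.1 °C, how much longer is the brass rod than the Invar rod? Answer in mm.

0.846 mm

ΔT = 46.9 K
Invar: ΔL = 8.78×10⁻⁷ × 0.9435 m × 46.9 = 3.8852×10⁻⁵ m = 0.038852 mm
brass: ΔL = 2.0×10⁻⁵ × 0.9435 m × 46.9 = 8.8500×10⁻⁴ m = 0.88500 mm
difference = 0.88500 − 0.038852 = 0.846148 mm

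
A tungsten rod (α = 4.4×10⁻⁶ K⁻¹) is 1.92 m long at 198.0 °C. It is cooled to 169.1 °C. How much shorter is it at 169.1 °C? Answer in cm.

|ΔT| = |169.1 − 198.0| = 28.9 K
ΔL = αL₀ΔT = (4.4×10⁻⁶)(1.92)(28.9) = 2.44×10⁻⁴ m

ΔL = 0.0244 cm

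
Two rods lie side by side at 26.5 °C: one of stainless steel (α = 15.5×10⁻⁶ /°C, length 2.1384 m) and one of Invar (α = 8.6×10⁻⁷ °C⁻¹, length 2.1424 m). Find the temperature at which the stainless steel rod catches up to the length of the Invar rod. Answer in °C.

T = 154.3 °C

Equal length when α₁L₁ΔT − α₂L₂ΔT = L₂ − L₁ = 4.00×10⁻³ m
α₁L₁ = 3.31452×10⁻⁵, α₂L₂ = 1.842464×10⁻⁶ → Δ(αL) = 3.1302736×10⁻⁵ m/K
ΔT = 4.00×10⁻³ / 3.1302736×10⁻⁵ = 127.784 K, so T = 26.5 + 127.784 = 154.284 °C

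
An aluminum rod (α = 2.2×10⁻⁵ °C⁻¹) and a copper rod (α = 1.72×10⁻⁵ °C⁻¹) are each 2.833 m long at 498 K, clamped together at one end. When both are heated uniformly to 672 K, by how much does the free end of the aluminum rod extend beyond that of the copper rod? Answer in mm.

2.37 mm

ΔT = 174 K
aluminum: ΔL = 2.2×10⁻⁵ × 2.833 m × 174 = 1.0845×10⁻² m = 10.845 mm
copper: ΔL = 1.72×10⁻⁵ × 2.833 m × 174 = 8.4786×10⁻³ m = 8.4786 mm
difference = 10.845 − 8.4786 = 2.3664 mm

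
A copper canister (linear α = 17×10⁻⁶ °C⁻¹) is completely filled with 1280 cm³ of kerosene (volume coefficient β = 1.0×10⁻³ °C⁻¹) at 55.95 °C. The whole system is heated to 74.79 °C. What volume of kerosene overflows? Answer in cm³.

The canister also expands: β_container ≈ 3α = 5.1×10⁻⁵ /K
Net overflow = V₀(β_liq − 3α_cont)ΔT
β − 3α = 1.00×10⁻³ − 5.1×10⁻⁵ = 9.49×10⁻⁴ /K; ΔT = 18.84 K
ΔV = 1280 × 9.49×10⁻⁴ × 18.84 = 22.9 cm³

22.9 cm³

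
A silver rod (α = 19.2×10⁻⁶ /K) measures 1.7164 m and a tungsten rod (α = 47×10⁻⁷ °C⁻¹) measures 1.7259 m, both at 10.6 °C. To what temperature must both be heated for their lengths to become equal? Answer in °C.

T = 393.0 °C

L₁(1 + α₁ΔT) = L₂(1 + α₂ΔT) ⇒ ΔT = (L₂ − L₁)/(α₁L₁ − α₂L₂)
L₂ − L₁ = 1.7259 − 1.7164 = 9.50×10⁻³ m
α₁L₁ − α₂L₂ = 19.2×10⁻⁶×1.7164 − 47×10⁻⁷×1.7259 = 2.484315×10⁻⁵ m/K
ΔT = 9.50×10⁻³ / 2.484315×10⁻⁵ = 382.399 K
T = 10.6 + 382.399 = 392.999 °C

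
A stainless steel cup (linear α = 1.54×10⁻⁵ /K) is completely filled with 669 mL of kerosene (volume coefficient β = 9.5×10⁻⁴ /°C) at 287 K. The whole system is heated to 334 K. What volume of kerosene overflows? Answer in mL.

The cup also expands: β_container ≈ 3α = 4.62×10⁻⁵ /K
Net overflow = V₀(β_liq − 3α_cont)ΔT
β − 3α = 9.50×10⁻⁴ − 4.62×10⁻⁵ = 9.038×10⁻⁴ /K; ΔT = 47 K
ΔV = 669 × 9.038×10⁻⁴ × 47 = 28.4 mL

28.4 mL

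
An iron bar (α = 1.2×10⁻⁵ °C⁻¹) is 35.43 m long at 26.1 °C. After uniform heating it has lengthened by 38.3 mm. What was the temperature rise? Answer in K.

ΔL = αL₀ΔT ⇒ ΔT = ΔL / (αL₀)
ΔT = 38.3×10⁻³ m / (1.2×10⁻⁵ × 35.43 m) = 90.084 K

ΔT = 90.1 K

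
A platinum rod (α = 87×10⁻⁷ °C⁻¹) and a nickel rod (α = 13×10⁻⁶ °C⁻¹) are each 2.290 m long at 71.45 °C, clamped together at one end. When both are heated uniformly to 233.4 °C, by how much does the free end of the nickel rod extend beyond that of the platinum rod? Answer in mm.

ΔT = 161.95 K
platinum: ΔL = 87×10⁻⁷ × 2.290 m × 161.95 = 3.2265×10⁻³ m = 3.2265 mm
nickel: ΔL = 13×10⁻⁶ × 2.290 m × 161.95 = 4.8213×10⁻³ m = 4.8213 mm
difference = 4.8213 − 3.2265 = 1.5948 mm

1.59 mm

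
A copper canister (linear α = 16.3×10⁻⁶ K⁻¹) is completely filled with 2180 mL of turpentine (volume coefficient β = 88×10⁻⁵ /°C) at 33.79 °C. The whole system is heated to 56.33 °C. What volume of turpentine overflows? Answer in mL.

40.8 mL

The canister also expands: β_container ≈ 3α = 4.89×10⁻⁵ /K
Net overflow = V₀(β_liq − 3α_cont)ΔT
β − 3α = 8.80×10⁻⁴ − 4.89×10⁻⁵ = 8.311×10⁻⁴ /K; ΔT = 22.54 K
ΔV = 2180 × 8.311×10⁻⁴ × 22.54 = 40.8 mL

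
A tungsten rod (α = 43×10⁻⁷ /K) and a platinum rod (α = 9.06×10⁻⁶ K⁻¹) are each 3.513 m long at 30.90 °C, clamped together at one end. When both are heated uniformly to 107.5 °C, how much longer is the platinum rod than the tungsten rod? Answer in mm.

ΔT = 76.60 K
tungsten: ΔL = 43×10⁻⁷ × 3.513 m × 76.60 = 1.1571×10⁻³ m = 1.1571 mm
platinum: ΔL = 9.06×10⁻⁶ × 3.513 m × 76.60 = 2.4380×10⁻³ m = 2.4380 mm
difference = 2.4380 − 1.1571 = 1.2809 mm

1.28 mm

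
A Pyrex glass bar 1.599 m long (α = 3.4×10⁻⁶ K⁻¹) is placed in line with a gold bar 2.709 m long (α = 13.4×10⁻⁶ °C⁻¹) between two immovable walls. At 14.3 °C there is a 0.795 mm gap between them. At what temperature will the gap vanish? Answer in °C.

α₁L₁ = 5.4366×10⁻⁶ m/K, α₂L₂ = 3.63006×10⁻⁵ m/K → total 4.17372×10⁻⁵ m/K
ΔT = g/(α₁L₁+α₂L₂) = 7.95×10⁻⁴ / 4.17372×10⁻⁵ = 19.048 K
T = 14.3 + 19.048 = 33.348 °C

T = 33.3 °C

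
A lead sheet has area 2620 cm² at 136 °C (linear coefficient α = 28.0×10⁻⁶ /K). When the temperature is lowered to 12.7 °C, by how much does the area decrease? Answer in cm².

ΔA = 18.1 cm²

Area coefficient ≈ 2α; |ΔT| = 123.3 K
ΔA = 2αA₀ΔT = 2(28.0×10⁻⁶)(2620)(123.3) = 18.1 cm²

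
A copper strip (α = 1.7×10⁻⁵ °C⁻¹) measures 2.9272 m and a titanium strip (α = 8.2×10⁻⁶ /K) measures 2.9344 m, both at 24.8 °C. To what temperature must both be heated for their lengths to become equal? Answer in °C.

Equal length when α₁L₁ΔT − α₂L₂ΔT = L₂ − L₁ = 7.20×10⁻³ m
α₁L₁ = 4.97624×10⁻⁵, α₂L₂ = 2.406208×10⁻⁵ → Δ(αL) = 2.570032×10⁻⁵ m/K
ΔT = 7.20×10⁻³ / 2.570032×10⁻⁵ = 280.152 K, so T = 24.8 + 280.152 = 304.952 °C

T = 305.0 °C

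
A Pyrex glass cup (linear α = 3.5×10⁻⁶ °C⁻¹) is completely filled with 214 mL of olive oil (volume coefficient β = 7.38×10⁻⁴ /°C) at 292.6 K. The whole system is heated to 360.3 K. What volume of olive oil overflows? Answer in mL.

The cup also expands: β_container ≈ 3α = 1.05×10⁻⁵ /K
Net overflow = V₀(β_liq − 3α_cont)ΔT
β − 3α = 7.38×10⁻⁴ − 1.05×10⁻⁵ = 7.275×10⁻⁴ /K; ΔT = 67.7 K
ΔV = 214 × 7.275×10⁻⁴ × 67.7 = 10.5 mL

10.5 mL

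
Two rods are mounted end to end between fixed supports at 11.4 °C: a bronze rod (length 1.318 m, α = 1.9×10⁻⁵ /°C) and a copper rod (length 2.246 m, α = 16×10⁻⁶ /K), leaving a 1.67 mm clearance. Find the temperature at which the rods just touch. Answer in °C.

α₁L₁ = 2.5042×10⁻⁵ m/K, α₂L₂ = 3.5936×10⁻⁵ m/K → total 6.0978×10⁻⁵ m/K
ΔT = g/(α₁L₁+α₂L₂) = 1.67×10⁻³ / 6.0978×10⁻⁵ = 27.387 K
T = 11.4 + 27.387 = 38.787 °C

T = 38.8 °C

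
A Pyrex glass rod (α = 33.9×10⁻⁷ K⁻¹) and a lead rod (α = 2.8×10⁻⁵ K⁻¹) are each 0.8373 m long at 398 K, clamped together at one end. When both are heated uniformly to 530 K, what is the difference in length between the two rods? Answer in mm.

ΔT = 132 K
Pyrex glass: ΔL = 33.9×10⁻⁷ × 0.8373 m × 132 = 3.7468×10⁻⁴ m = 0.37468 mm
lead: ΔL = 2.8×10⁻⁵ × 0.8373 m × 132 = 3.0947×10⁻³ m = 3.0947 mm
difference = 3.0947 − 0.37468 = 2.72002 mm

2.72 mm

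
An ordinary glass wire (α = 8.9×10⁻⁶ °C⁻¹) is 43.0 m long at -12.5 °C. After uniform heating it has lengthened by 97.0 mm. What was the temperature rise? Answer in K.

ΔT = 253 K

ΔL = αL₀ΔT ⇒ ΔT = ΔL / (αL₀)
ΔT = 97.0×10⁻³ m / (8.9×10⁻⁶ × 43.0 m) = 253.46 K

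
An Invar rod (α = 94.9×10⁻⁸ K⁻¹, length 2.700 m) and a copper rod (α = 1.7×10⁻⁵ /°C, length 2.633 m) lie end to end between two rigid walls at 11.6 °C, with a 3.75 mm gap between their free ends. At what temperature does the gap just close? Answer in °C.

α₁L₁ = 2.5623×10⁻⁶ m/K, α₂L₂ = 4.4761×10⁻⁵ m/K → total 4.73233×10⁻⁵ m/K
ΔT = g/(α₁L₁+α₂L₂) = 3.75×10⁻³ / 4.73233×10⁻⁵ = 79.242 K
T = 11.6 + 79.242 = 90.842 °C

T = 90.8 °C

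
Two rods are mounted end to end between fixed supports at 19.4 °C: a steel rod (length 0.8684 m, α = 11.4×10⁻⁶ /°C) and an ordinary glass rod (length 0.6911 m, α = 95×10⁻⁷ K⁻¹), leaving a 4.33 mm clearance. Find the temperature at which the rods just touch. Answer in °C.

Gap closes when ΔL₁ + ΔL₂ = 4.33 mm = 4.33×10⁻³ m
(α₁L₁ + α₂L₂)ΔT = g
α₁L₁ + α₂L₂ = 11.4×10⁻⁶×0.8684 + 95×10⁻⁷×0.6911 = 1.646521×10⁻⁵ m/K
ΔT = 4.33×10⁻³ / 1.646521×10⁻⁵ = 262.98 K
T = 19.4 + 262.98 = 282.38 °C

T = 282 °C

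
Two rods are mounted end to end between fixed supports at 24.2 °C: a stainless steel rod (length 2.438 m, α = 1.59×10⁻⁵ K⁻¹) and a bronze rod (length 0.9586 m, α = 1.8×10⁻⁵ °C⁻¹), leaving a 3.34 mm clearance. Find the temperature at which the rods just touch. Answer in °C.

T = 83.8 °C

Gap closes when ΔL₁ + ΔL₂ = 3.34 mm = 3.34×10⁻³ m
(α₁L₁ + α₂L₂)ΔT = g
α₁L₁ + α₂L₂ = 1.59×10⁻⁵×2.438 + 1.8×10⁻⁵×0.9586 = 5.6019×10⁻⁵ m/K
ΔT = 3.34×10⁻³ / 5.6019×10⁻⁵ = 59.623 K
T = 24.2 + 59.623 = 83.823 °C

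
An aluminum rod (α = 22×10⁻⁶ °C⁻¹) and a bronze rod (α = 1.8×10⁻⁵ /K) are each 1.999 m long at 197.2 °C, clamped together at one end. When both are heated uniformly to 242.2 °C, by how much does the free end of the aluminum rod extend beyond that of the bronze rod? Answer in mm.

ΔT = 45.0 K
aluminum: ΔL = 22×10⁻⁶ × 1.999 m × 45.0 = 1.9790×10⁻³ m = 1.9790 mm
bronze: ΔL = 1.8×10⁻⁵ × 1.999 m × 45.0 = 1.6192×10⁻³ m = 1.6192 mm
difference = 1.9790 − 1.6192 = 0.3598 mm

0.360 mm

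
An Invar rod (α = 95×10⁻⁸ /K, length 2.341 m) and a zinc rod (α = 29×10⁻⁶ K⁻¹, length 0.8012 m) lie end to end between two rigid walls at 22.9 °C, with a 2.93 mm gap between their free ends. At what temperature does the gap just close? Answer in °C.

Gap closes when ΔL₁ + ΔL₂ = 2.93 mm = 2.93×10⁻³ m
(α₁L₁ + α₂L₂)ΔT = g
α₁L₁ + α₂L₂ = 95×10⁻⁸×2.341 + 29×10⁻⁶×0.8012 = 2.545875×10⁻⁵ m/K
ΔT = 2.93×10⁻³ / 2.545875×10⁻⁵ = 115.09 K
T = 22.9 + 115.09 = 137.99 °C

T = 138 °C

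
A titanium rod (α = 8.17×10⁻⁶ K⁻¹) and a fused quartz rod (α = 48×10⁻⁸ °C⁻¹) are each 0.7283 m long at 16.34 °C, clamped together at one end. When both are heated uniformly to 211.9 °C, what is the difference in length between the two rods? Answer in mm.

1.10 mm

ΔT = 195.56 K
titanium: ΔL = 8.17×10⁻⁶ × 0.7283 m × 195.56 = 1.1636×10⁻³ m = 1.1636 mm
fused quartz: ΔL = 48×10⁻⁸ × 0.7283 m × 195.56 = 6.8365×10⁻⁵ m = 0.068365 mm
difference = 1.1636 − 0.068365 = 1.095235 mm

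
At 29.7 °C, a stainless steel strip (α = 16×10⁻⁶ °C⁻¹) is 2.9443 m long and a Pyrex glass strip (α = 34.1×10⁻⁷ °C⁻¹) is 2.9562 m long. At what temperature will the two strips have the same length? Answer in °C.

Equal length when α₁L₁ΔT − α₂L₂ΔT = L₂ − L₁ = 1.19×10⁻² m
α₁L₁ = 4.71088×10⁻⁵, α₂L₂ = 1.0080642×10⁻⁵ → Δ(αL) = 3.7028158×10⁻⁵ m/K
ΔT = 1.19×10⁻² / 3.7028158×10⁻⁵ = 321.377 K, so T = 29.7 + 321.377 = 351.077 °C

T = 351.1 °C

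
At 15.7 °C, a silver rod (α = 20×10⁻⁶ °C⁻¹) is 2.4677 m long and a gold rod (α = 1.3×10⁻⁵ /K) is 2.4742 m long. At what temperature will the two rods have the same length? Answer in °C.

Equal length when α₁L₁ΔT − α₂L₂ΔT = L₂ − L₁ = 6.50×10⁻³ m
α₁L₁ = 4.9354×10⁻⁵, α₂L₂ = 3.21646×10⁻⁵ → Δ(αL) = 1.71894×10⁻⁵ m/K
ΔT = 6.50×10⁻³ / 1.71894×10⁻⁵ = 378.140 K, so T = 15.7 + 378.140 = 393.840 °C

T = 393.8 °C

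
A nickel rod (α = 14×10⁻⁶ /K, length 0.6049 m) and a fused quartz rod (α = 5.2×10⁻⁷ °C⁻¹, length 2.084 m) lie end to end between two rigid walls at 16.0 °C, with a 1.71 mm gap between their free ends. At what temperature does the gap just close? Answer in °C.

Gap closes when ΔL₁ + ΔL₂ = 1.71 mm = 1.71×10⁻³ m
(α₁L₁ + α₂L₂)ΔT = g
α₁L₁ + α₂L₂ = 14×10⁻⁶×0.6049 + 5.2×10⁻⁷×2.084 = 9.55228×10⁻⁶ m/K
ΔT = 1.71×10⁻³ / 9.55228×10⁻⁶ = 179.01 K
T = 16.0 + 179.01 = 195.01 °C

T = 195 °C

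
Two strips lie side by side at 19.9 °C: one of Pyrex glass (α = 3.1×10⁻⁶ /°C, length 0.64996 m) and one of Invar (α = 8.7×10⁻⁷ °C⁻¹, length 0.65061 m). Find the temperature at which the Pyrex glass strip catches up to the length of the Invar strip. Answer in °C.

Equal length when α₁L₁ΔT − α₂L₂ΔT = L₂ − L₁ = 6.50×10⁻⁴ m
α₁L₁ = 2.014876×10⁻⁶, α₂L₂ = 5.660307×10⁻⁷ → Δ(αL) = 1.4488453×10⁻⁶ m/K
ΔT = 6.50×10⁻⁴ / 1.4488453×10⁻⁶ = 448.633 K, so T = 19.9 + 448.633 = 468.533 °C

T = 468.5 °C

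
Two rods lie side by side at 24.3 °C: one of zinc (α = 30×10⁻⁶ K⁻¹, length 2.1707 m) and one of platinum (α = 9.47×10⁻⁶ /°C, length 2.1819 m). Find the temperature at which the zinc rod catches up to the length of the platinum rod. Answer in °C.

Equal length when α₁L₁ΔT − α₂L₂ΔT = L₂ − L₁ = 1.12×10⁻² m
α₁L₁ = 6.5121×10⁻⁵, α₂L₂ = 2.0662593×10⁻⁵ → Δ(αL) = 4.4458407×10⁻⁵ m/K
ΔT = 1.12×10⁻² / 4.4458407×10⁻⁵ = 251.921 K, so T = 24.3 + 251.921 = 276.221 °C

T = 276.2 °C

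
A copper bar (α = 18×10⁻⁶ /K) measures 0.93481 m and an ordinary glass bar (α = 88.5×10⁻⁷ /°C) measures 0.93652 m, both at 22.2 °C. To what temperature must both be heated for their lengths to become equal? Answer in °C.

Equal length when α₁L₁ΔT − α₂L₂ΔT = L₂ − L₁ = 1.71×10⁻³ m
α₁L₁ = 1.682658×10⁻⁵, α₂L₂ = 8.288202×10⁻⁶ → Δ(αL) = 8.538378×10⁻⁶ m/K
ΔT = 1.71×10⁻³ / 8.538378×10⁻⁶ = 200.272 K, so T = 22.2 + 200.272 = 222.472 °C

T = 222.5 °C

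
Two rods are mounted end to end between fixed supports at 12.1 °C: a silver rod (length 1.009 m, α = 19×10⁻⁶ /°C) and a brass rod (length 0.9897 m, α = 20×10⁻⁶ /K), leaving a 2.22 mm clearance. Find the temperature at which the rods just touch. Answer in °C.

T = 69.1 °C

Gap closes when ΔL₁ + ΔL₂ = 2.22 mm = 2.22×10⁻³ m
(α₁L₁ + α₂L₂)ΔT = g
α₁L₁ + α₂L₂ = 19×10⁻⁶×1.009 + 20×10⁻⁶×0.9897 = 3.8965×10⁻⁵ m/K
ΔT = 2.22×10⁻³ / 3.8965×10⁻⁵ = 56.974 K
T = 12.1 + 56.974 = 69.074 °C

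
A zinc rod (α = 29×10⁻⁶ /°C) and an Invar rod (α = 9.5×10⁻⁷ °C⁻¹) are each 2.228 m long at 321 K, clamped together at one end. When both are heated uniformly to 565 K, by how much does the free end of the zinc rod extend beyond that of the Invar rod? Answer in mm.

ΔT = 244 K
zinc: ΔL = 29×10⁻⁶ × 2.228 m × 244 = 1.5765×10⁻² m = 15.765 mm
Invar: ΔL = 9.5×10⁻⁷ × 2.228 m × 244 = 5.1645×10⁻⁴ m = 0.51645 mm
difference = 15.765 − 0.51645 = 15.24855 mm

15.2 mm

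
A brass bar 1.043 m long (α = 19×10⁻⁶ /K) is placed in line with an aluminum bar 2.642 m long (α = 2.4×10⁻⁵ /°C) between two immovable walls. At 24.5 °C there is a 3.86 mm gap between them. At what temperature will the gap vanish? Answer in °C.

T = 70.9 °C

Gap closes when ΔL₁ + ΔL₂ = 3.86 mm = 3.86×10⁻³ m
(α₁L₁ + α₂L₂)ΔT = g
α₁L₁ + α₂L₂ = 19×10⁻⁶×1.043 + 2.4×10⁻⁵×2.642 = 8.3225×10⁻⁵ m/K
ΔT = 3.86×10⁻³ / 8.3225×10⁻⁵ = 46.380 K
T = 24.5 + 46.380 = 70.880 °C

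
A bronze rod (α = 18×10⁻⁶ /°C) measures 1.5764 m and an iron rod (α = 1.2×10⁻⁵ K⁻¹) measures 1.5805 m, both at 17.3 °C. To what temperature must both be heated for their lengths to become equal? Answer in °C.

T = 453.0 °C

L₁(1 + α₁ΔT) = L₂(1 + α₂ΔT) ⇒ ΔT = (L₂ − L₁)/(α₁L₁ − α₂L₂)
L₂ − L₁ = 1.5805 − 1.5764 = 4.10×10⁻³ m
α₁L₁ − α₂L₂ = 18×10⁻⁶×1.5764 − 1.2×10⁻⁵×1.5805 = 9.4092×10⁻⁶ m/K
ΔT = 4.10×10⁻³ / 9.4092×10⁻⁶ = 435.744 K
T = 17.3 + 435.744 = 453.044 °C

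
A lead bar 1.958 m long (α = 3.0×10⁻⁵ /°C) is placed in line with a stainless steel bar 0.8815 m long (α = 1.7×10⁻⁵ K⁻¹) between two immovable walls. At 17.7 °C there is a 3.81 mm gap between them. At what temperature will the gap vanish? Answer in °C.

T = 69.4 °C

Gap closes when ΔL₁ + ΔL₂ = 3.81 mm = 3.81×10⁻³ m
(α₁L₁ + α₂L₂)ΔT = g
α₁L₁ + α₂L₂ = 3.0×10⁻⁵×1.958 + 1.7×10⁻⁵×0.8815 = 7.37255×10⁻⁵ m/K
ΔT = 3.81×10⁻³ / 7.37255×10⁻⁵ = 51.678 K
T = 17.7 + 51.678 = 69.378 °C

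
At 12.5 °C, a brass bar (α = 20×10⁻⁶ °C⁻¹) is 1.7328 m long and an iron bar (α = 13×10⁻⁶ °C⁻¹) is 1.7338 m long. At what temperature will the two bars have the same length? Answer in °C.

T = 95.03 °C

L₁(1 + α₁ΔT) = L₂(1 + α₂ΔT) ⇒ ΔT = (L₂ − L₁)/(α₁L₁ − α₂L₂)
L₂ − L₁ = 1.7338 − 1.7328 = 1.00×10⁻³ m
α₁L₁ − α₂L₂ = 20×10⁻⁶×1.7328 − 13×10⁻⁶×1.7338 = 1.21166×10⁻⁵ m/K
ΔT = 1.00×10⁻³ / 1.21166×10⁻⁵ = 82.5314 K
T = 12.5 + 82.5314 = 95.0314 °C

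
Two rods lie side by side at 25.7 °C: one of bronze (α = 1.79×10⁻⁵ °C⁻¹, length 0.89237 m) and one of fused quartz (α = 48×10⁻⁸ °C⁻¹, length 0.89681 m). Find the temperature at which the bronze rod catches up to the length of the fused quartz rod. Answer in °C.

T = 311.4 °C

L₁(1 + α₁ΔT) = L₂(1 + α₂ΔT) ⇒ ΔT = (L₂ − L₁)/(α₁L₁ − α₂L₂)
L₂ − L₁ = 0.89681 − 0.89237 = 4.44×10⁻³ m
α₁L₁ − α₂L₂ = 1.79×10⁻⁵×0.89237 − 48×10⁻⁸×0.89681 = 1.55429542×10⁻⁵ m/K
ΔT = 4.44×10⁻³ / 1.55429542×10⁻⁵ = 285.660 K
T = 25.7 + 285.660 = 311.360 °C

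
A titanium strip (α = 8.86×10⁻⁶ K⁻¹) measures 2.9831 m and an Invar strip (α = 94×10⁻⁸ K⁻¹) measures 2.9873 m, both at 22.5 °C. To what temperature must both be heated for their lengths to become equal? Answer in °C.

T = 200.3 °C

L₁(1 + α₁ΔT) = L₂(1 + α₂ΔT) ⇒ ΔT = (L₂ − L₁)/(α₁L₁ − α₂L₂)
L₂ − L₁ = 2.9873 − 2.9831 = 4.20×10⁻³ m
α₁L₁ − α₂L₂ = 8.86×10⁻⁶×2.9831 − 94×10⁻⁸×2.9873 = 2.3622204×10⁻⁵ m/K
ΔT = 4.20×10⁻³ / 2.3622204×10⁻⁵ = 177.799 K
T = 22.5 + 177.799 = 200.299 °C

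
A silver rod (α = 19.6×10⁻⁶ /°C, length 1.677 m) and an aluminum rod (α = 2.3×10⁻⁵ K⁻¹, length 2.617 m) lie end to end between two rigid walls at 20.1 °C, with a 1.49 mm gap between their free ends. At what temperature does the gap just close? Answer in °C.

α₁L₁ = 3.28692×10⁻⁵ m/K, α₂L₂ = 6.0191×10⁻⁵ m/K → total 9.30602×10⁻⁵ m/K
ΔT = g/(α₁L₁+α₂L₂) = 1.49×10⁻³ / 9.30602×10⁻⁵ = 16.011 K
T = 20.1 + 16.011 = 36.111 °C

T = 36.1 °C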